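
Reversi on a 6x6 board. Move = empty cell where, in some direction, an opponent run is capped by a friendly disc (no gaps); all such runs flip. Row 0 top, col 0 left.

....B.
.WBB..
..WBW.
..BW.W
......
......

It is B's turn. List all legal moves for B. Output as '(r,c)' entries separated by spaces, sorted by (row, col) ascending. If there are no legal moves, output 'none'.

Answer: (1,0) (2,1) (2,5) (3,1) (3,4) (4,3)

Derivation:
(0,0): no bracket -> illegal
(0,1): no bracket -> illegal
(0,2): no bracket -> illegal
(1,0): flips 1 -> legal
(1,4): no bracket -> illegal
(1,5): no bracket -> illegal
(2,0): no bracket -> illegal
(2,1): flips 1 -> legal
(2,5): flips 1 -> legal
(3,1): flips 1 -> legal
(3,4): flips 1 -> legal
(4,2): no bracket -> illegal
(4,3): flips 1 -> legal
(4,4): no bracket -> illegal
(4,5): no bracket -> illegal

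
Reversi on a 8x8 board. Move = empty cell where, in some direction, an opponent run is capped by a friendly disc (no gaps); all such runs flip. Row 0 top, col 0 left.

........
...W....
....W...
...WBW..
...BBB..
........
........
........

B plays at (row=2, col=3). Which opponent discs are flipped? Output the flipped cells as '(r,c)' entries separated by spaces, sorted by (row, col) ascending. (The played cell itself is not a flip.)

Answer: (3,3)

Derivation:
Dir NW: first cell '.' (not opp) -> no flip
Dir N: opp run (1,3), next='.' -> no flip
Dir NE: first cell '.' (not opp) -> no flip
Dir W: first cell '.' (not opp) -> no flip
Dir E: opp run (2,4), next='.' -> no flip
Dir SW: first cell '.' (not opp) -> no flip
Dir S: opp run (3,3) capped by B -> flip
Dir SE: first cell 'B' (not opp) -> no flip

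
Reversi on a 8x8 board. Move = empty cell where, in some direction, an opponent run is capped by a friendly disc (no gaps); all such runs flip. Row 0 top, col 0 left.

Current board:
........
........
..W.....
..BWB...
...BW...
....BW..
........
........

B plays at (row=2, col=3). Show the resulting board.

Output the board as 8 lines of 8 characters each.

Answer: ........
........
..WB....
..BBB...
...BW...
....BW..
........
........

Derivation:
Place B at (2,3); scan 8 dirs for brackets.
Dir NW: first cell '.' (not opp) -> no flip
Dir N: first cell '.' (not opp) -> no flip
Dir NE: first cell '.' (not opp) -> no flip
Dir W: opp run (2,2), next='.' -> no flip
Dir E: first cell '.' (not opp) -> no flip
Dir SW: first cell 'B' (not opp) -> no flip
Dir S: opp run (3,3) capped by B -> flip
Dir SE: first cell 'B' (not opp) -> no flip
All flips: (3,3)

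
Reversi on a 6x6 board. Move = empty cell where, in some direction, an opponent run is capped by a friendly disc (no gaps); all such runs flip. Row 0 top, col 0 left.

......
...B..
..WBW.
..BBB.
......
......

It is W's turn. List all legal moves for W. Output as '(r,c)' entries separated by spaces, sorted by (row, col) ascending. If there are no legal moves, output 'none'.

Answer: (0,2) (0,4) (4,2) (4,4)

Derivation:
(0,2): flips 1 -> legal
(0,3): no bracket -> illegal
(0,4): flips 1 -> legal
(1,2): no bracket -> illegal
(1,4): no bracket -> illegal
(2,1): no bracket -> illegal
(2,5): no bracket -> illegal
(3,1): no bracket -> illegal
(3,5): no bracket -> illegal
(4,1): no bracket -> illegal
(4,2): flips 2 -> legal
(4,3): no bracket -> illegal
(4,4): flips 2 -> legal
(4,5): no bracket -> illegal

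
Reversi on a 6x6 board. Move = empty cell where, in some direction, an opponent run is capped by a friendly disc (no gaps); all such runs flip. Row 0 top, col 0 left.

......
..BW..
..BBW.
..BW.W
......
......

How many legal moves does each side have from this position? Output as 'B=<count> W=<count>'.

-- B to move --
(0,2): no bracket -> illegal
(0,3): flips 1 -> legal
(0,4): flips 1 -> legal
(1,4): flips 1 -> legal
(1,5): no bracket -> illegal
(2,5): flips 1 -> legal
(3,4): flips 1 -> legal
(4,2): no bracket -> illegal
(4,3): flips 1 -> legal
(4,4): flips 1 -> legal
(4,5): no bracket -> illegal
B mobility = 7
-- W to move --
(0,1): no bracket -> illegal
(0,2): no bracket -> illegal
(0,3): no bracket -> illegal
(1,1): flips 2 -> legal
(1,4): no bracket -> illegal
(2,1): flips 2 -> legal
(3,1): flips 2 -> legal
(3,4): no bracket -> illegal
(4,1): no bracket -> illegal
(4,2): no bracket -> illegal
(4,3): no bracket -> illegal
W mobility = 3

Answer: B=7 W=3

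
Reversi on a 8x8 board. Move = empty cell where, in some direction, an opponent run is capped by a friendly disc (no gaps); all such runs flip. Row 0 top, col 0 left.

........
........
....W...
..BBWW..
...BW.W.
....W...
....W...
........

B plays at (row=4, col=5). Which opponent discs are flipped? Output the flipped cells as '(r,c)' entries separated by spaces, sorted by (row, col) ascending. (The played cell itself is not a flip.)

Dir NW: opp run (3,4), next='.' -> no flip
Dir N: opp run (3,5), next='.' -> no flip
Dir NE: first cell '.' (not opp) -> no flip
Dir W: opp run (4,4) capped by B -> flip
Dir E: opp run (4,6), next='.' -> no flip
Dir SW: opp run (5,4), next='.' -> no flip
Dir S: first cell '.' (not opp) -> no flip
Dir SE: first cell '.' (not opp) -> no flip

Answer: (4,4)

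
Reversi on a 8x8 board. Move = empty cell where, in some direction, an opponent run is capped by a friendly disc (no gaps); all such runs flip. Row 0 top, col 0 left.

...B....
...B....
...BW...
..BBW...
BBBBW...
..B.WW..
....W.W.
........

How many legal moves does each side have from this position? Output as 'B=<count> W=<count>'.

Answer: B=6 W=7

Derivation:
-- B to move --
(1,4): no bracket -> illegal
(1,5): flips 1 -> legal
(2,5): flips 2 -> legal
(3,5): flips 2 -> legal
(4,5): flips 2 -> legal
(4,6): no bracket -> illegal
(5,3): no bracket -> illegal
(5,6): no bracket -> illegal
(5,7): no bracket -> illegal
(6,3): no bracket -> illegal
(6,5): flips 1 -> legal
(6,7): no bracket -> illegal
(7,3): no bracket -> illegal
(7,4): no bracket -> illegal
(7,5): no bracket -> illegal
(7,6): no bracket -> illegal
(7,7): flips 3 -> legal
B mobility = 6
-- W to move --
(0,2): flips 1 -> legal
(0,4): no bracket -> illegal
(1,2): flips 1 -> legal
(1,4): no bracket -> illegal
(2,1): flips 2 -> legal
(2,2): flips 2 -> legal
(3,0): no bracket -> illegal
(3,1): flips 2 -> legal
(5,0): no bracket -> illegal
(5,1): flips 2 -> legal
(5,3): no bracket -> illegal
(6,1): flips 2 -> legal
(6,2): no bracket -> illegal
(6,3): no bracket -> illegal
W mobility = 7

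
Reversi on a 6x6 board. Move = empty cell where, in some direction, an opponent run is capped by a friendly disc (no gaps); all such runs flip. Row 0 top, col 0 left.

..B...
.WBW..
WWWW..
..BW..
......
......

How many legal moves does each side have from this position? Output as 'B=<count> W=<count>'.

Answer: B=5 W=6

Derivation:
-- B to move --
(0,0): no bracket -> illegal
(0,1): no bracket -> illegal
(0,3): no bracket -> illegal
(0,4): no bracket -> illegal
(1,0): flips 2 -> legal
(1,4): flips 2 -> legal
(2,4): flips 1 -> legal
(3,0): flips 1 -> legal
(3,1): no bracket -> illegal
(3,4): flips 2 -> legal
(4,2): no bracket -> illegal
(4,3): no bracket -> illegal
(4,4): no bracket -> illegal
B mobility = 5
-- W to move --
(0,1): flips 1 -> legal
(0,3): flips 1 -> legal
(3,1): flips 1 -> legal
(4,1): flips 1 -> legal
(4,2): flips 1 -> legal
(4,3): flips 1 -> legal
W mobility = 6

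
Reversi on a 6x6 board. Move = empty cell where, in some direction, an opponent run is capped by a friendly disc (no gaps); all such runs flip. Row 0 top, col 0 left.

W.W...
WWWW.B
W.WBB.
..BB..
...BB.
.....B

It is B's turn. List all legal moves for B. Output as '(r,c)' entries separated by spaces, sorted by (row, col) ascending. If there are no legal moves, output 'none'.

(0,1): flips 1 -> legal
(0,3): flips 1 -> legal
(0,4): no bracket -> illegal
(1,4): no bracket -> illegal
(2,1): flips 1 -> legal
(3,0): no bracket -> illegal
(3,1): no bracket -> illegal

Answer: (0,1) (0,3) (2,1)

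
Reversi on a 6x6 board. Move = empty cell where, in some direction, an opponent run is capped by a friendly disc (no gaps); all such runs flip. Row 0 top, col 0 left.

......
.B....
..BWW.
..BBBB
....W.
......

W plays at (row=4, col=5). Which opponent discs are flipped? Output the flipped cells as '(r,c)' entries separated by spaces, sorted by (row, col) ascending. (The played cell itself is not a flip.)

Answer: (3,4)

Derivation:
Dir NW: opp run (3,4) capped by W -> flip
Dir N: opp run (3,5), next='.' -> no flip
Dir NE: edge -> no flip
Dir W: first cell 'W' (not opp) -> no flip
Dir E: edge -> no flip
Dir SW: first cell '.' (not opp) -> no flip
Dir S: first cell '.' (not opp) -> no flip
Dir SE: edge -> no flip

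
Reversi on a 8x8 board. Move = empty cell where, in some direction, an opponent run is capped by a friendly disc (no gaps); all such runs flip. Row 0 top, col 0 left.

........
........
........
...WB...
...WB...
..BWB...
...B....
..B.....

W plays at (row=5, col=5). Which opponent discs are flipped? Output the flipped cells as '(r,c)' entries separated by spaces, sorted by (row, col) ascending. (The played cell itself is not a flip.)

Answer: (4,4) (5,4)

Derivation:
Dir NW: opp run (4,4) capped by W -> flip
Dir N: first cell '.' (not opp) -> no flip
Dir NE: first cell '.' (not opp) -> no flip
Dir W: opp run (5,4) capped by W -> flip
Dir E: first cell '.' (not opp) -> no flip
Dir SW: first cell '.' (not opp) -> no flip
Dir S: first cell '.' (not opp) -> no flip
Dir SE: first cell '.' (not opp) -> no flip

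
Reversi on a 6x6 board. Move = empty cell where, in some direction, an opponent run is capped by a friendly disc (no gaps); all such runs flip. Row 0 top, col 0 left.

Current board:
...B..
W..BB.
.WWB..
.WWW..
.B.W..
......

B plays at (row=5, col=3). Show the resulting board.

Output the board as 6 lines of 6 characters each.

Answer: ...B..
W..BB.
.WWB..
.WWB..
.B.B..
...B..

Derivation:
Place B at (5,3); scan 8 dirs for brackets.
Dir NW: first cell '.' (not opp) -> no flip
Dir N: opp run (4,3) (3,3) capped by B -> flip
Dir NE: first cell '.' (not opp) -> no flip
Dir W: first cell '.' (not opp) -> no flip
Dir E: first cell '.' (not opp) -> no flip
Dir SW: edge -> no flip
Dir S: edge -> no flip
Dir SE: edge -> no flip
All flips: (3,3) (4,3)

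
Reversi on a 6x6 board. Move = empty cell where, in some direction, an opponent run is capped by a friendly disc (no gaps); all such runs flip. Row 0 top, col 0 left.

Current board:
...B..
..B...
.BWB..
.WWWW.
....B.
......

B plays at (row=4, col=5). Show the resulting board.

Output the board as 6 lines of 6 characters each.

Answer: ...B..
..B...
.BWB..
.WWWB.
....BB
......

Derivation:
Place B at (4,5); scan 8 dirs for brackets.
Dir NW: opp run (3,4) capped by B -> flip
Dir N: first cell '.' (not opp) -> no flip
Dir NE: edge -> no flip
Dir W: first cell 'B' (not opp) -> no flip
Dir E: edge -> no flip
Dir SW: first cell '.' (not opp) -> no flip
Dir S: first cell '.' (not opp) -> no flip
Dir SE: edge -> no flip
All flips: (3,4)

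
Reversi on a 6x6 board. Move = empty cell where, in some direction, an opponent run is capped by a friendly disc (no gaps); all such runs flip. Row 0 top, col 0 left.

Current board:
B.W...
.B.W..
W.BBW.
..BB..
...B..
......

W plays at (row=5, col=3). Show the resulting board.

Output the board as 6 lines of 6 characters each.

Answer: B.W...
.B.W..
W.BWW.
..BW..
...W..
...W..

Derivation:
Place W at (5,3); scan 8 dirs for brackets.
Dir NW: first cell '.' (not opp) -> no flip
Dir N: opp run (4,3) (3,3) (2,3) capped by W -> flip
Dir NE: first cell '.' (not opp) -> no flip
Dir W: first cell '.' (not opp) -> no flip
Dir E: first cell '.' (not opp) -> no flip
Dir SW: edge -> no flip
Dir S: edge -> no flip
Dir SE: edge -> no flip
All flips: (2,3) (3,3) (4,3)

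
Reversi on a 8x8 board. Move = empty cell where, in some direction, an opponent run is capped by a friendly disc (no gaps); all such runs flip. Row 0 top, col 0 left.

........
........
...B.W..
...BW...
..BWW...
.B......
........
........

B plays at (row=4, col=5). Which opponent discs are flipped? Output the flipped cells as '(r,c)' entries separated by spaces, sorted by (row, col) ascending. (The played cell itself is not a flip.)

Dir NW: opp run (3,4) capped by B -> flip
Dir N: first cell '.' (not opp) -> no flip
Dir NE: first cell '.' (not opp) -> no flip
Dir W: opp run (4,4) (4,3) capped by B -> flip
Dir E: first cell '.' (not opp) -> no flip
Dir SW: first cell '.' (not opp) -> no flip
Dir S: first cell '.' (not opp) -> no flip
Dir SE: first cell '.' (not opp) -> no flip

Answer: (3,4) (4,3) (4,4)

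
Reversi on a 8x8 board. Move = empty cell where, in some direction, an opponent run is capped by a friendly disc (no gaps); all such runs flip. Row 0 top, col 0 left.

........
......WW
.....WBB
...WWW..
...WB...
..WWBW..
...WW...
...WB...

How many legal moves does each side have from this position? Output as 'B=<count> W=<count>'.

Answer: B=13 W=5

Derivation:
-- B to move --
(0,5): flips 1 -> legal
(0,6): flips 1 -> legal
(0,7): flips 1 -> legal
(1,4): no bracket -> illegal
(1,5): no bracket -> illegal
(2,2): flips 1 -> legal
(2,3): no bracket -> illegal
(2,4): flips 2 -> legal
(3,2): flips 1 -> legal
(3,6): no bracket -> illegal
(4,1): flips 2 -> legal
(4,2): flips 1 -> legal
(4,5): no bracket -> illegal
(4,6): no bracket -> illegal
(5,1): flips 2 -> legal
(5,6): flips 1 -> legal
(6,1): no bracket -> illegal
(6,2): flips 1 -> legal
(6,5): no bracket -> illegal
(6,6): flips 1 -> legal
(7,2): flips 2 -> legal
(7,5): no bracket -> illegal
B mobility = 13
-- W to move --
(1,5): no bracket -> illegal
(3,6): flips 1 -> legal
(3,7): flips 1 -> legal
(4,5): flips 2 -> legal
(6,5): flips 1 -> legal
(7,5): flips 1 -> legal
W mobility = 5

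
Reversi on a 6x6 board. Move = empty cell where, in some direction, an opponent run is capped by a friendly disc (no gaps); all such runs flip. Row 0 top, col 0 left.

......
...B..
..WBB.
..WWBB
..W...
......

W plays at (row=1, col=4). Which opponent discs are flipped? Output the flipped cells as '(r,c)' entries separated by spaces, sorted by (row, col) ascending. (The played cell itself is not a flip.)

Answer: (2,3)

Derivation:
Dir NW: first cell '.' (not opp) -> no flip
Dir N: first cell '.' (not opp) -> no flip
Dir NE: first cell '.' (not opp) -> no flip
Dir W: opp run (1,3), next='.' -> no flip
Dir E: first cell '.' (not opp) -> no flip
Dir SW: opp run (2,3) capped by W -> flip
Dir S: opp run (2,4) (3,4), next='.' -> no flip
Dir SE: first cell '.' (not opp) -> no flip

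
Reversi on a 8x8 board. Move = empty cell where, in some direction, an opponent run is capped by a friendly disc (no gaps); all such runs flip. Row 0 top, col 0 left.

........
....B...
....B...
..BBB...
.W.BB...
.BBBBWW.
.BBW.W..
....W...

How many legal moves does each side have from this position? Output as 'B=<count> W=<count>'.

-- B to move --
(3,0): flips 1 -> legal
(3,1): flips 1 -> legal
(4,0): no bracket -> illegal
(4,2): no bracket -> illegal
(4,5): no bracket -> illegal
(4,6): no bracket -> illegal
(4,7): no bracket -> illegal
(5,0): flips 1 -> legal
(5,7): flips 2 -> legal
(6,4): flips 1 -> legal
(6,6): flips 1 -> legal
(6,7): no bracket -> illegal
(7,2): flips 1 -> legal
(7,3): flips 1 -> legal
(7,5): no bracket -> illegal
(7,6): flips 1 -> legal
B mobility = 9
-- W to move --
(0,3): no bracket -> illegal
(0,4): no bracket -> illegal
(0,5): no bracket -> illegal
(1,3): no bracket -> illegal
(1,5): no bracket -> illegal
(2,1): flips 3 -> legal
(2,2): flips 2 -> legal
(2,3): flips 4 -> legal
(2,5): no bracket -> illegal
(3,1): no bracket -> illegal
(3,5): no bracket -> illegal
(4,0): no bracket -> illegal
(4,2): no bracket -> illegal
(4,5): flips 1 -> legal
(5,0): flips 4 -> legal
(6,0): flips 2 -> legal
(6,4): no bracket -> illegal
(7,0): no bracket -> illegal
(7,1): flips 2 -> legal
(7,2): no bracket -> illegal
(7,3): no bracket -> illegal
W mobility = 7

Answer: B=9 W=7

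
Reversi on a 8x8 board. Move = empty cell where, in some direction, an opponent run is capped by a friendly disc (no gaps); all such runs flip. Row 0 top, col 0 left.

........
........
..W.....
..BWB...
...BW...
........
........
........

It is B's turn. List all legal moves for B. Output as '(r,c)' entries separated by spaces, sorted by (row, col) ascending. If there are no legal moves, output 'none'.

(1,1): no bracket -> illegal
(1,2): flips 1 -> legal
(1,3): no bracket -> illegal
(2,1): no bracket -> illegal
(2,3): flips 1 -> legal
(2,4): no bracket -> illegal
(3,1): no bracket -> illegal
(3,5): no bracket -> illegal
(4,2): no bracket -> illegal
(4,5): flips 1 -> legal
(5,3): no bracket -> illegal
(5,4): flips 1 -> legal
(5,5): no bracket -> illegal

Answer: (1,2) (2,3) (4,5) (5,4)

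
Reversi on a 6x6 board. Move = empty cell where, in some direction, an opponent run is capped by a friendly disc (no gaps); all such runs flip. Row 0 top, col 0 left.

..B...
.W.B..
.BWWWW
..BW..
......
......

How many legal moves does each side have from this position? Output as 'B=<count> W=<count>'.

-- B to move --
(0,0): no bracket -> illegal
(0,1): flips 1 -> legal
(1,0): no bracket -> illegal
(1,2): flips 1 -> legal
(1,4): flips 1 -> legal
(1,5): no bracket -> illegal
(2,0): flips 1 -> legal
(3,1): flips 1 -> legal
(3,4): flips 1 -> legal
(3,5): flips 1 -> legal
(4,2): no bracket -> illegal
(4,3): flips 2 -> legal
(4,4): no bracket -> illegal
B mobility = 8
-- W to move --
(0,1): no bracket -> illegal
(0,3): flips 1 -> legal
(0,4): flips 1 -> legal
(1,0): no bracket -> illegal
(1,2): no bracket -> illegal
(1,4): no bracket -> illegal
(2,0): flips 1 -> legal
(3,0): no bracket -> illegal
(3,1): flips 2 -> legal
(4,1): flips 1 -> legal
(4,2): flips 1 -> legal
(4,3): no bracket -> illegal
W mobility = 6

Answer: B=8 W=6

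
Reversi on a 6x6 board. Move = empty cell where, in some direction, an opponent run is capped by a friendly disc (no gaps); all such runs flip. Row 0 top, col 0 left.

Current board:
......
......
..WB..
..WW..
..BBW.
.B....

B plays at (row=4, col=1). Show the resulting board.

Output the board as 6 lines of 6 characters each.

Place B at (4,1); scan 8 dirs for brackets.
Dir NW: first cell '.' (not opp) -> no flip
Dir N: first cell '.' (not opp) -> no flip
Dir NE: opp run (3,2) capped by B -> flip
Dir W: first cell '.' (not opp) -> no flip
Dir E: first cell 'B' (not opp) -> no flip
Dir SW: first cell '.' (not opp) -> no flip
Dir S: first cell 'B' (not opp) -> no flip
Dir SE: first cell '.' (not opp) -> no flip
All flips: (3,2)

Answer: ......
......
..WB..
..BW..
.BBBW.
.B....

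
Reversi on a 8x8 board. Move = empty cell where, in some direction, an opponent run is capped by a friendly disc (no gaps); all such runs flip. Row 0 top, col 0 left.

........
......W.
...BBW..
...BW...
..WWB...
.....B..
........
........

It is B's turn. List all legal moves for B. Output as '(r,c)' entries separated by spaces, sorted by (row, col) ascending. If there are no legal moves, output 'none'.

Answer: (2,6) (3,5) (4,1) (4,5) (5,1) (5,3)

Derivation:
(0,5): no bracket -> illegal
(0,6): no bracket -> illegal
(0,7): no bracket -> illegal
(1,4): no bracket -> illegal
(1,5): no bracket -> illegal
(1,7): no bracket -> illegal
(2,6): flips 1 -> legal
(2,7): no bracket -> illegal
(3,1): no bracket -> illegal
(3,2): no bracket -> illegal
(3,5): flips 1 -> legal
(3,6): no bracket -> illegal
(4,1): flips 2 -> legal
(4,5): flips 1 -> legal
(5,1): flips 1 -> legal
(5,2): no bracket -> illegal
(5,3): flips 1 -> legal
(5,4): no bracket -> illegal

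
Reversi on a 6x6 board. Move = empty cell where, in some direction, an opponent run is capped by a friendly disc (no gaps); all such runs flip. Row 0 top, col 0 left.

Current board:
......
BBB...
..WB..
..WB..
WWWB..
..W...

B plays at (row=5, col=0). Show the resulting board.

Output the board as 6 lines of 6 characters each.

Answer: ......
BBB...
..WB..
..BB..
WBWB..
B.W...

Derivation:
Place B at (5,0); scan 8 dirs for brackets.
Dir NW: edge -> no flip
Dir N: opp run (4,0), next='.' -> no flip
Dir NE: opp run (4,1) (3,2) capped by B -> flip
Dir W: edge -> no flip
Dir E: first cell '.' (not opp) -> no flip
Dir SW: edge -> no flip
Dir S: edge -> no flip
Dir SE: edge -> no flip
All flips: (3,2) (4,1)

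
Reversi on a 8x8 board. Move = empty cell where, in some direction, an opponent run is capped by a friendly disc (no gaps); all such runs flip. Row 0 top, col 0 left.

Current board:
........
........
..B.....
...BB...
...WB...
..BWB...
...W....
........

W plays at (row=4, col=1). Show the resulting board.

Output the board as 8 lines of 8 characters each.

Answer: ........
........
..B.....
...BB...
.W.WB...
..WWB...
...W....
........

Derivation:
Place W at (4,1); scan 8 dirs for brackets.
Dir NW: first cell '.' (not opp) -> no flip
Dir N: first cell '.' (not opp) -> no flip
Dir NE: first cell '.' (not opp) -> no flip
Dir W: first cell '.' (not opp) -> no flip
Dir E: first cell '.' (not opp) -> no flip
Dir SW: first cell '.' (not opp) -> no flip
Dir S: first cell '.' (not opp) -> no flip
Dir SE: opp run (5,2) capped by W -> flip
All flips: (5,2)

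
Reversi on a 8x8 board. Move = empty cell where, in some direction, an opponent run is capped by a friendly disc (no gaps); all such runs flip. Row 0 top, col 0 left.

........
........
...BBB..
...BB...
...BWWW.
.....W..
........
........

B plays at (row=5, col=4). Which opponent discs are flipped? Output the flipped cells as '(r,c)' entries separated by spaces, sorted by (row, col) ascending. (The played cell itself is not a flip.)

Dir NW: first cell 'B' (not opp) -> no flip
Dir N: opp run (4,4) capped by B -> flip
Dir NE: opp run (4,5), next='.' -> no flip
Dir W: first cell '.' (not opp) -> no flip
Dir E: opp run (5,5), next='.' -> no flip
Dir SW: first cell '.' (not opp) -> no flip
Dir S: first cell '.' (not opp) -> no flip
Dir SE: first cell '.' (not opp) -> no flip

Answer: (4,4)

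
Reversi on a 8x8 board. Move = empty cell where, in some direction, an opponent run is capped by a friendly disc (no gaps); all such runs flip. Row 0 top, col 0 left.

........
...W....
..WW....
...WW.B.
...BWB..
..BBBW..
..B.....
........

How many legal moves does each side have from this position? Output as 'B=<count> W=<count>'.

-- B to move --
(0,2): no bracket -> illegal
(0,3): flips 3 -> legal
(0,4): no bracket -> illegal
(1,1): no bracket -> illegal
(1,2): flips 2 -> legal
(1,4): no bracket -> illegal
(2,1): no bracket -> illegal
(2,4): flips 2 -> legal
(2,5): flips 1 -> legal
(3,1): no bracket -> illegal
(3,2): no bracket -> illegal
(3,5): flips 1 -> legal
(4,2): no bracket -> illegal
(4,6): no bracket -> illegal
(5,6): flips 1 -> legal
(6,4): no bracket -> illegal
(6,5): flips 1 -> legal
(6,6): no bracket -> illegal
B mobility = 7
-- W to move --
(2,5): no bracket -> illegal
(2,6): no bracket -> illegal
(2,7): no bracket -> illegal
(3,2): no bracket -> illegal
(3,5): flips 1 -> legal
(3,7): no bracket -> illegal
(4,1): no bracket -> illegal
(4,2): flips 1 -> legal
(4,6): flips 1 -> legal
(4,7): no bracket -> illegal
(5,1): flips 3 -> legal
(5,6): flips 1 -> legal
(6,1): flips 2 -> legal
(6,3): flips 2 -> legal
(6,4): flips 1 -> legal
(6,5): no bracket -> illegal
(7,1): flips 2 -> legal
(7,2): no bracket -> illegal
(7,3): no bracket -> illegal
W mobility = 9

Answer: B=7 W=9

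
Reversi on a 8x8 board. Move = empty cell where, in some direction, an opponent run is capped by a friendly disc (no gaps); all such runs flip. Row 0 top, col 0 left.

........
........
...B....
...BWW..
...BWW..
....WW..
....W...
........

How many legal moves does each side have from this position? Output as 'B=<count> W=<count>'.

Answer: B=6 W=5

Derivation:
-- B to move --
(2,4): no bracket -> illegal
(2,5): flips 1 -> legal
(2,6): no bracket -> illegal
(3,6): flips 2 -> legal
(4,6): flips 2 -> legal
(5,3): no bracket -> illegal
(5,6): flips 2 -> legal
(6,3): no bracket -> illegal
(6,5): flips 1 -> legal
(6,6): flips 2 -> legal
(7,3): no bracket -> illegal
(7,4): no bracket -> illegal
(7,5): no bracket -> illegal
B mobility = 6
-- W to move --
(1,2): flips 1 -> legal
(1,3): no bracket -> illegal
(1,4): no bracket -> illegal
(2,2): flips 1 -> legal
(2,4): no bracket -> illegal
(3,2): flips 2 -> legal
(4,2): flips 1 -> legal
(5,2): flips 1 -> legal
(5,3): no bracket -> illegal
W mobility = 5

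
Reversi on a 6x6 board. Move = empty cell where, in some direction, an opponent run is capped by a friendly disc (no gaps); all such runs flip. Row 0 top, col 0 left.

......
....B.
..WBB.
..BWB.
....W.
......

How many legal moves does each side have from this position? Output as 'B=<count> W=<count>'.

Answer: B=5 W=7

Derivation:
-- B to move --
(1,1): no bracket -> illegal
(1,2): flips 1 -> legal
(1,3): no bracket -> illegal
(2,1): flips 1 -> legal
(3,1): no bracket -> illegal
(3,5): no bracket -> illegal
(4,2): flips 1 -> legal
(4,3): flips 1 -> legal
(4,5): no bracket -> illegal
(5,3): no bracket -> illegal
(5,4): flips 1 -> legal
(5,5): no bracket -> illegal
B mobility = 5
-- W to move --
(0,3): no bracket -> illegal
(0,4): flips 3 -> legal
(0,5): no bracket -> illegal
(1,2): no bracket -> illegal
(1,3): flips 1 -> legal
(1,5): flips 1 -> legal
(2,1): no bracket -> illegal
(2,5): flips 2 -> legal
(3,1): flips 1 -> legal
(3,5): flips 1 -> legal
(4,1): no bracket -> illegal
(4,2): flips 1 -> legal
(4,3): no bracket -> illegal
(4,5): no bracket -> illegal
W mobility = 7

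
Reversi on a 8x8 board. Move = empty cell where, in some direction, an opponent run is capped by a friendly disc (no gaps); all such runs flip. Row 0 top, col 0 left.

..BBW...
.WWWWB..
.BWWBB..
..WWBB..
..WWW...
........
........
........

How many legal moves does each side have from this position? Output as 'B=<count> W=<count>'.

Answer: B=9 W=11

Derivation:
-- B to move --
(0,0): no bracket -> illegal
(0,1): flips 3 -> legal
(0,5): flips 1 -> legal
(1,0): flips 4 -> legal
(2,0): flips 1 -> legal
(3,1): flips 2 -> legal
(4,1): no bracket -> illegal
(4,5): no bracket -> illegal
(5,1): flips 2 -> legal
(5,2): flips 5 -> legal
(5,3): flips 5 -> legal
(5,4): flips 3 -> legal
(5,5): no bracket -> illegal
B mobility = 9
-- W to move --
(0,1): flips 2 -> legal
(0,5): no bracket -> illegal
(0,6): flips 2 -> legal
(1,0): flips 1 -> legal
(1,6): flips 3 -> legal
(2,0): flips 1 -> legal
(2,6): flips 4 -> legal
(3,0): flips 1 -> legal
(3,1): flips 1 -> legal
(3,6): flips 3 -> legal
(4,5): flips 1 -> legal
(4,6): flips 2 -> legal
W mobility = 11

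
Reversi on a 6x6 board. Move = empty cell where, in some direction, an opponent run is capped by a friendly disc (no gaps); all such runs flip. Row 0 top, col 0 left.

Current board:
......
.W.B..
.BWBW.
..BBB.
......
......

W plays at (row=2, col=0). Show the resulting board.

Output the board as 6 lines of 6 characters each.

Place W at (2,0); scan 8 dirs for brackets.
Dir NW: edge -> no flip
Dir N: first cell '.' (not opp) -> no flip
Dir NE: first cell 'W' (not opp) -> no flip
Dir W: edge -> no flip
Dir E: opp run (2,1) capped by W -> flip
Dir SW: edge -> no flip
Dir S: first cell '.' (not opp) -> no flip
Dir SE: first cell '.' (not opp) -> no flip
All flips: (2,1)

Answer: ......
.W.B..
WWWBW.
..BBB.
......
......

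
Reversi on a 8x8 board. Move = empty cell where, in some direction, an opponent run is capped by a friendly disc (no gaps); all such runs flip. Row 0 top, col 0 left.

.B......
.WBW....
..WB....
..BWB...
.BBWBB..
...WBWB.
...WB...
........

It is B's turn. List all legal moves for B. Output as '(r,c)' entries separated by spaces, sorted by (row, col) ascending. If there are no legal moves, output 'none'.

Answer: (0,0) (0,3) (1,0) (1,4) (2,1) (2,4) (4,6) (5,2) (6,2) (6,5) (6,6) (7,2) (7,3)

Derivation:
(0,0): flips 3 -> legal
(0,2): no bracket -> illegal
(0,3): flips 1 -> legal
(0,4): no bracket -> illegal
(1,0): flips 1 -> legal
(1,4): flips 1 -> legal
(2,0): no bracket -> illegal
(2,1): flips 2 -> legal
(2,4): flips 1 -> legal
(3,1): no bracket -> illegal
(4,6): flips 1 -> legal
(5,2): flips 2 -> legal
(6,2): flips 2 -> legal
(6,5): flips 1 -> legal
(6,6): flips 1 -> legal
(7,2): flips 1 -> legal
(7,3): flips 4 -> legal
(7,4): no bracket -> illegal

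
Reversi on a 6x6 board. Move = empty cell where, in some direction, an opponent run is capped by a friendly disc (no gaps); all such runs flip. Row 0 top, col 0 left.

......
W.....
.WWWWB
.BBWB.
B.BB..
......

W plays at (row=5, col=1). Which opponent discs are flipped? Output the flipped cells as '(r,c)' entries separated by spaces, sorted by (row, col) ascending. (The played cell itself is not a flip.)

Answer: (4,2)

Derivation:
Dir NW: opp run (4,0), next=edge -> no flip
Dir N: first cell '.' (not opp) -> no flip
Dir NE: opp run (4,2) capped by W -> flip
Dir W: first cell '.' (not opp) -> no flip
Dir E: first cell '.' (not opp) -> no flip
Dir SW: edge -> no flip
Dir S: edge -> no flip
Dir SE: edge -> no flip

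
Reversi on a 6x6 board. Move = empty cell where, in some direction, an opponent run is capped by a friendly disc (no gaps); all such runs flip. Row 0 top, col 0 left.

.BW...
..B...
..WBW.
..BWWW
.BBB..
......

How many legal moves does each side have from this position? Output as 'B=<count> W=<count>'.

Answer: B=5 W=6

Derivation:
-- B to move --
(0,3): flips 1 -> legal
(1,1): no bracket -> illegal
(1,3): no bracket -> illegal
(1,4): no bracket -> illegal
(1,5): flips 2 -> legal
(2,1): flips 1 -> legal
(2,5): flips 2 -> legal
(3,1): no bracket -> illegal
(4,4): no bracket -> illegal
(4,5): flips 1 -> legal
B mobility = 5
-- W to move --
(0,0): flips 1 -> legal
(0,3): no bracket -> illegal
(1,0): no bracket -> illegal
(1,1): no bracket -> illegal
(1,3): flips 1 -> legal
(1,4): no bracket -> illegal
(2,1): no bracket -> illegal
(3,0): no bracket -> illegal
(3,1): flips 1 -> legal
(4,0): no bracket -> illegal
(4,4): no bracket -> illegal
(5,0): no bracket -> illegal
(5,1): flips 1 -> legal
(5,2): flips 3 -> legal
(5,3): flips 1 -> legal
(5,4): no bracket -> illegal
W mobility = 6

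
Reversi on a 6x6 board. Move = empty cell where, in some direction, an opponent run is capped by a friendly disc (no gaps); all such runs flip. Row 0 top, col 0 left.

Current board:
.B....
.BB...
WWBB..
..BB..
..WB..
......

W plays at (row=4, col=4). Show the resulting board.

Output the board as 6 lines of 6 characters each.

Place W at (4,4); scan 8 dirs for brackets.
Dir NW: opp run (3,3) (2,2) (1,1), next='.' -> no flip
Dir N: first cell '.' (not opp) -> no flip
Dir NE: first cell '.' (not opp) -> no flip
Dir W: opp run (4,3) capped by W -> flip
Dir E: first cell '.' (not opp) -> no flip
Dir SW: first cell '.' (not opp) -> no flip
Dir S: first cell '.' (not opp) -> no flip
Dir SE: first cell '.' (not opp) -> no flip
All flips: (4,3)

Answer: .B....
.BB...
WWBB..
..BB..
..WWW.
......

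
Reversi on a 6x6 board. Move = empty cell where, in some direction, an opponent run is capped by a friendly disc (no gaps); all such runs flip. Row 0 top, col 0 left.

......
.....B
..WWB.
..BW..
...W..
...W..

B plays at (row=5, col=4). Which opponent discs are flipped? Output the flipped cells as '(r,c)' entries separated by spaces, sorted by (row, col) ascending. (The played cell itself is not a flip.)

Dir NW: opp run (4,3) capped by B -> flip
Dir N: first cell '.' (not opp) -> no flip
Dir NE: first cell '.' (not opp) -> no flip
Dir W: opp run (5,3), next='.' -> no flip
Dir E: first cell '.' (not opp) -> no flip
Dir SW: edge -> no flip
Dir S: edge -> no flip
Dir SE: edge -> no flip

Answer: (4,3)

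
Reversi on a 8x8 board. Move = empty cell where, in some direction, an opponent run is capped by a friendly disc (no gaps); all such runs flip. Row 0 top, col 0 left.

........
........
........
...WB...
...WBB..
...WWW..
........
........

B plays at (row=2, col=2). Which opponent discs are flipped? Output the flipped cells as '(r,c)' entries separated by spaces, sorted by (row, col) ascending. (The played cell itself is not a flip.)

Dir NW: first cell '.' (not opp) -> no flip
Dir N: first cell '.' (not opp) -> no flip
Dir NE: first cell '.' (not opp) -> no flip
Dir W: first cell '.' (not opp) -> no flip
Dir E: first cell '.' (not opp) -> no flip
Dir SW: first cell '.' (not opp) -> no flip
Dir S: first cell '.' (not opp) -> no flip
Dir SE: opp run (3,3) capped by B -> flip

Answer: (3,3)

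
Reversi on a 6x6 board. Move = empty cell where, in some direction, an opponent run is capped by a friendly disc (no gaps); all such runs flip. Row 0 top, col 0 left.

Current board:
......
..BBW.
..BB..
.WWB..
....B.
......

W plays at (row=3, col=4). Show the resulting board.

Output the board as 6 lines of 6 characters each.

Place W at (3,4); scan 8 dirs for brackets.
Dir NW: opp run (2,3) (1,2), next='.' -> no flip
Dir N: first cell '.' (not opp) -> no flip
Dir NE: first cell '.' (not opp) -> no flip
Dir W: opp run (3,3) capped by W -> flip
Dir E: first cell '.' (not opp) -> no flip
Dir SW: first cell '.' (not opp) -> no flip
Dir S: opp run (4,4), next='.' -> no flip
Dir SE: first cell '.' (not opp) -> no flip
All flips: (3,3)

Answer: ......
..BBW.
..BB..
.WWWW.
....B.
......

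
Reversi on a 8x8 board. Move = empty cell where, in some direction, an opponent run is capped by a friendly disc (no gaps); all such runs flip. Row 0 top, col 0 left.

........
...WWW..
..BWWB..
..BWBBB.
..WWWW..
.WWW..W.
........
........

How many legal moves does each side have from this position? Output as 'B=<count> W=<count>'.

-- B to move --
(0,2): flips 2 -> legal
(0,3): flips 1 -> legal
(0,4): flips 3 -> legal
(0,5): flips 3 -> legal
(0,6): no bracket -> illegal
(1,2): flips 1 -> legal
(1,6): no bracket -> illegal
(2,6): no bracket -> illegal
(3,1): no bracket -> illegal
(4,0): no bracket -> illegal
(4,1): no bracket -> illegal
(4,6): no bracket -> illegal
(4,7): no bracket -> illegal
(5,0): no bracket -> illegal
(5,4): flips 3 -> legal
(5,5): flips 3 -> legal
(5,7): no bracket -> illegal
(6,0): no bracket -> illegal
(6,1): flips 2 -> legal
(6,2): flips 4 -> legal
(6,3): no bracket -> illegal
(6,4): no bracket -> illegal
(6,5): no bracket -> illegal
(6,6): no bracket -> illegal
(6,7): flips 2 -> legal
B mobility = 10
-- W to move --
(1,1): flips 1 -> legal
(1,2): flips 2 -> legal
(1,6): flips 2 -> legal
(2,1): flips 2 -> legal
(2,6): flips 2 -> legal
(2,7): flips 1 -> legal
(3,1): flips 2 -> legal
(3,7): flips 3 -> legal
(4,1): flips 1 -> legal
(4,6): flips 1 -> legal
(4,7): flips 2 -> legal
W mobility = 11

Answer: B=10 W=11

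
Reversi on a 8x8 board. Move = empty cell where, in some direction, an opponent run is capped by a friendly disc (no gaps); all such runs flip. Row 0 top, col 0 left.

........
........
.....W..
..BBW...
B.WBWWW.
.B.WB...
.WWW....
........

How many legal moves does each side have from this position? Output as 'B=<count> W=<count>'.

Answer: B=11 W=9

Derivation:
-- B to move --
(1,4): no bracket -> illegal
(1,5): no bracket -> illegal
(1,6): flips 2 -> legal
(2,3): no bracket -> illegal
(2,4): flips 2 -> legal
(2,6): no bracket -> illegal
(3,1): no bracket -> illegal
(3,5): flips 1 -> legal
(3,6): flips 1 -> legal
(3,7): no bracket -> illegal
(4,1): flips 1 -> legal
(4,7): flips 3 -> legal
(5,0): no bracket -> illegal
(5,2): flips 2 -> legal
(5,5): flips 1 -> legal
(5,6): no bracket -> illegal
(5,7): no bracket -> illegal
(6,0): no bracket -> illegal
(6,4): no bracket -> illegal
(7,0): no bracket -> illegal
(7,1): flips 1 -> legal
(7,2): flips 1 -> legal
(7,3): flips 3 -> legal
(7,4): no bracket -> illegal
B mobility = 11
-- W to move --
(2,1): no bracket -> illegal
(2,2): flips 2 -> legal
(2,3): flips 2 -> legal
(2,4): flips 1 -> legal
(3,0): no bracket -> illegal
(3,1): flips 2 -> legal
(4,1): flips 1 -> legal
(5,0): no bracket -> illegal
(5,2): flips 1 -> legal
(5,5): flips 1 -> legal
(6,0): flips 1 -> legal
(6,4): flips 1 -> legal
(6,5): no bracket -> illegal
W mobility = 9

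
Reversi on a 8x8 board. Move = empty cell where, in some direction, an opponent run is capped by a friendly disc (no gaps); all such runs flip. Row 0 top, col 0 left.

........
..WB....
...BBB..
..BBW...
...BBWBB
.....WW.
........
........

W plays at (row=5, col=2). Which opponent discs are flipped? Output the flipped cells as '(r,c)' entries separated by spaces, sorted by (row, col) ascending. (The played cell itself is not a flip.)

Dir NW: first cell '.' (not opp) -> no flip
Dir N: first cell '.' (not opp) -> no flip
Dir NE: opp run (4,3) capped by W -> flip
Dir W: first cell '.' (not opp) -> no flip
Dir E: first cell '.' (not opp) -> no flip
Dir SW: first cell '.' (not opp) -> no flip
Dir S: first cell '.' (not opp) -> no flip
Dir SE: first cell '.' (not opp) -> no flip

Answer: (4,3)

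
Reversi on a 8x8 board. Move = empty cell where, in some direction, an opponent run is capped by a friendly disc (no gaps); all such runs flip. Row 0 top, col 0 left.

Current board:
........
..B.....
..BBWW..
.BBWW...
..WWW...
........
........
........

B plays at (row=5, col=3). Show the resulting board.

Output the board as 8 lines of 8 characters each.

Place B at (5,3); scan 8 dirs for brackets.
Dir NW: opp run (4,2) capped by B -> flip
Dir N: opp run (4,3) (3,3) capped by B -> flip
Dir NE: opp run (4,4), next='.' -> no flip
Dir W: first cell '.' (not opp) -> no flip
Dir E: first cell '.' (not opp) -> no flip
Dir SW: first cell '.' (not opp) -> no flip
Dir S: first cell '.' (not opp) -> no flip
Dir SE: first cell '.' (not opp) -> no flip
All flips: (3,3) (4,2) (4,3)

Answer: ........
..B.....
..BBWW..
.BBBW...
..BBW...
...B....
........
........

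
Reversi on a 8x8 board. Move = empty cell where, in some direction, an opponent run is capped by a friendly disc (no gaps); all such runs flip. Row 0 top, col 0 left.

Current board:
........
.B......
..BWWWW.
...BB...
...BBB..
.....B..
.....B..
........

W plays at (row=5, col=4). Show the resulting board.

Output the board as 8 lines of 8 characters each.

Place W at (5,4); scan 8 dirs for brackets.
Dir NW: opp run (4,3), next='.' -> no flip
Dir N: opp run (4,4) (3,4) capped by W -> flip
Dir NE: opp run (4,5), next='.' -> no flip
Dir W: first cell '.' (not opp) -> no flip
Dir E: opp run (5,5), next='.' -> no flip
Dir SW: first cell '.' (not opp) -> no flip
Dir S: first cell '.' (not opp) -> no flip
Dir SE: opp run (6,5), next='.' -> no flip
All flips: (3,4) (4,4)

Answer: ........
.B......
..BWWWW.
...BW...
...BWB..
....WB..
.....B..
........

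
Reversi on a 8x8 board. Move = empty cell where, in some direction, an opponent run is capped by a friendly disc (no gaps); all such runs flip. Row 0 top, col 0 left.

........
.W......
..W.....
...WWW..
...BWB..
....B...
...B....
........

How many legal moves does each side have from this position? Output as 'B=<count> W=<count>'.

-- B to move --
(0,0): no bracket -> illegal
(0,1): no bracket -> illegal
(0,2): no bracket -> illegal
(1,0): no bracket -> illegal
(1,2): no bracket -> illegal
(1,3): no bracket -> illegal
(2,0): no bracket -> illegal
(2,1): no bracket -> illegal
(2,3): flips 2 -> legal
(2,4): flips 2 -> legal
(2,5): flips 2 -> legal
(2,6): no bracket -> illegal
(3,1): no bracket -> illegal
(3,2): no bracket -> illegal
(3,6): no bracket -> illegal
(4,2): no bracket -> illegal
(4,6): no bracket -> illegal
(5,3): no bracket -> illegal
(5,5): no bracket -> illegal
B mobility = 3
-- W to move --
(3,2): no bracket -> illegal
(3,6): no bracket -> illegal
(4,2): flips 1 -> legal
(4,6): flips 1 -> legal
(5,2): flips 1 -> legal
(5,3): flips 1 -> legal
(5,5): flips 1 -> legal
(5,6): flips 1 -> legal
(6,2): no bracket -> illegal
(6,4): flips 1 -> legal
(6,5): no bracket -> illegal
(7,2): no bracket -> illegal
(7,3): no bracket -> illegal
(7,4): no bracket -> illegal
W mobility = 7

Answer: B=3 W=7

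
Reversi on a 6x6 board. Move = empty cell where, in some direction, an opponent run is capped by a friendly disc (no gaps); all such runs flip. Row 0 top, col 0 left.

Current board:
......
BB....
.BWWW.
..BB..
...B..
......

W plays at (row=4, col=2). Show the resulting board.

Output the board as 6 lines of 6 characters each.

Answer: ......
BB....
.BWWW.
..WW..
..WB..
......

Derivation:
Place W at (4,2); scan 8 dirs for brackets.
Dir NW: first cell '.' (not opp) -> no flip
Dir N: opp run (3,2) capped by W -> flip
Dir NE: opp run (3,3) capped by W -> flip
Dir W: first cell '.' (not opp) -> no flip
Dir E: opp run (4,3), next='.' -> no flip
Dir SW: first cell '.' (not opp) -> no flip
Dir S: first cell '.' (not opp) -> no flip
Dir SE: first cell '.' (not opp) -> no flip
All flips: (3,2) (3,3)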